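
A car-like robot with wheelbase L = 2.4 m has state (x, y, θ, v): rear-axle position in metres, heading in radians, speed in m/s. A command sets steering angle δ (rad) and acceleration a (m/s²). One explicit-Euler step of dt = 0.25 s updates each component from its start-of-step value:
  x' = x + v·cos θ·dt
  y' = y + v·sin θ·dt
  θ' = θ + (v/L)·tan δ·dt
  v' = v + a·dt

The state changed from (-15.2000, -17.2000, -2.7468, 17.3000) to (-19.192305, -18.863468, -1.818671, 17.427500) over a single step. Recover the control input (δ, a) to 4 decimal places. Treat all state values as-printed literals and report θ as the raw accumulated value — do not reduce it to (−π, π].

a = (v'−v)/dt = (0.127500)/0.25 = 0.5100
Δθ = θ'−θ = 0.928129;  (v·dt/L) = 17.3000·0.25/2.4 = 1.802083
tan δ = Δθ·L/(v·dt) = 0.515031  →  δ = 0.4756

δ = 0.4756, a = 0.5100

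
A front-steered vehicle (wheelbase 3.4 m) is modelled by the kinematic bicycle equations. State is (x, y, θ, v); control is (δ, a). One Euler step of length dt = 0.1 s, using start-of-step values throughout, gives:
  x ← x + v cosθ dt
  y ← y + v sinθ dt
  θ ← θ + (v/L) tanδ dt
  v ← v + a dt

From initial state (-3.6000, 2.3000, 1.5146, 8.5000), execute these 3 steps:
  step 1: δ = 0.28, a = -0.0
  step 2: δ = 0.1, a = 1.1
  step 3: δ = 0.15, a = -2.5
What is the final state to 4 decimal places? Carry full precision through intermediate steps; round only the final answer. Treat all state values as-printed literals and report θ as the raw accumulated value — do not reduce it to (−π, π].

(-3.6007, 4.8588, 1.6498, 8.3600)

after step 1 (δ=0.28, a=-0.0): (-3.552258, 3.148658, 1.586489, 8.500000)
after step 2 (δ=0.1, a=1.1): (-3.565596, 3.998554, 1.611572, 8.610000)
after step 3 (δ=0.15, a=-2.5): (-3.600694, 4.858838, 1.649845, 8.360000)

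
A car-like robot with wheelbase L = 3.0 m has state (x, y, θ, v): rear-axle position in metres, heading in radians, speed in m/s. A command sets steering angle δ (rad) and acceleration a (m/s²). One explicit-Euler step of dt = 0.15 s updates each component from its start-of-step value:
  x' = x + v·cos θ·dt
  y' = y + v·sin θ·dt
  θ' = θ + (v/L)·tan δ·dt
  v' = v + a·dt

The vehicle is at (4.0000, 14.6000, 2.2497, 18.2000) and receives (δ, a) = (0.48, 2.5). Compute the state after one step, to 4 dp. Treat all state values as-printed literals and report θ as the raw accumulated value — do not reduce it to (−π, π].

x' = 4.0000 + 18.2000·cos(2.2497)·0.15 = 2.2857
y' = 14.6000 + 18.2000·sin(2.2497)·0.15 = 16.7247
θ' = 2.2497 + (18.2000/3.0)·tan(0.48)·0.15 = 2.7235
v' = 18.2000 + 2.5000·0.15 = 18.5750

(2.2857, 16.7247, 2.7235, 18.5750)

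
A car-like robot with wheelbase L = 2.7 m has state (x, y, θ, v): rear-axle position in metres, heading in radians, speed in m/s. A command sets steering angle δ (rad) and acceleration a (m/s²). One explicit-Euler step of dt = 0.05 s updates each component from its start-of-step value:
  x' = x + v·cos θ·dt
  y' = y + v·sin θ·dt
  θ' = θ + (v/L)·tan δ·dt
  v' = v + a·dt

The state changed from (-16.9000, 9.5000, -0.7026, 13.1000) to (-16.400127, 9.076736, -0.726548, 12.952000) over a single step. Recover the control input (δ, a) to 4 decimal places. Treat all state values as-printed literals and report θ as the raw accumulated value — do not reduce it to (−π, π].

a = (v'−v)/dt = (-0.148000)/0.05 = -2.9600
Δθ = θ'−θ = -0.023948;  (v·dt/L) = 13.1000·0.05/2.7 = 0.242593
tan δ = Δθ·L/(v·dt) = -0.098717  →  δ = -0.0984

δ = -0.0984, a = -2.9600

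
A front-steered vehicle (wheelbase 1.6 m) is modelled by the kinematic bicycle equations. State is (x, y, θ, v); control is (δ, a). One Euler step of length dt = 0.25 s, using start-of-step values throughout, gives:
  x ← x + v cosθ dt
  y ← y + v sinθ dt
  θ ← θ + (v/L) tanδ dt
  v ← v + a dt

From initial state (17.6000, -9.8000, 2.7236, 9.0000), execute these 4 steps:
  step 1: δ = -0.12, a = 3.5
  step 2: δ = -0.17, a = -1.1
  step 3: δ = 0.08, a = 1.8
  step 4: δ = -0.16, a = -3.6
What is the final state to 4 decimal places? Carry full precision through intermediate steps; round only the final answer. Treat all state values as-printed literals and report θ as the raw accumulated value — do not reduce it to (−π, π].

after step 1 (δ=-0.12, a=3.5): (15.543712, -8.886665, 2.554035, 9.875000)
after step 2 (δ=-0.17, a=-1.1): (13.488979, -7.518163, 2.289174, 9.600000)
after step 3 (δ=0.08, a=1.8): (11.909384, -5.711265, 2.409431, 10.050000)
after step 4 (δ=-0.16, a=-3.6): (10.040760, -4.031712, 2.156015, 9.150000)

(10.0408, -4.0317, 2.1560, 9.1500)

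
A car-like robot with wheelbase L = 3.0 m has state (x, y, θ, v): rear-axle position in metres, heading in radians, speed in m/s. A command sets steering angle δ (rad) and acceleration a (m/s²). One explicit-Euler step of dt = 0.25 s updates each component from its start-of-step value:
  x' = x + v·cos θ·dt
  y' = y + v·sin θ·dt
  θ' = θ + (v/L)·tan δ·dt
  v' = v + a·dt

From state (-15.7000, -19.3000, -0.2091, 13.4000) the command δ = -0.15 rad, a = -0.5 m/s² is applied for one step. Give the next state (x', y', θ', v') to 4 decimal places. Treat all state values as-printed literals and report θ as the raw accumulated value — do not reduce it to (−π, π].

x' = -15.7000 + 13.4000·cos(-0.2091)·0.25 = -12.4230
y' = -19.3000 + 13.4000·sin(-0.2091)·0.25 = -19.9954
θ' = -0.2091 + (13.4000/3.0)·tan(-0.15)·0.25 = -0.3779
v' = 13.4000 − 0.5000·0.25 = 13.2750

(-12.4230, -19.9954, -0.3779, 13.2750)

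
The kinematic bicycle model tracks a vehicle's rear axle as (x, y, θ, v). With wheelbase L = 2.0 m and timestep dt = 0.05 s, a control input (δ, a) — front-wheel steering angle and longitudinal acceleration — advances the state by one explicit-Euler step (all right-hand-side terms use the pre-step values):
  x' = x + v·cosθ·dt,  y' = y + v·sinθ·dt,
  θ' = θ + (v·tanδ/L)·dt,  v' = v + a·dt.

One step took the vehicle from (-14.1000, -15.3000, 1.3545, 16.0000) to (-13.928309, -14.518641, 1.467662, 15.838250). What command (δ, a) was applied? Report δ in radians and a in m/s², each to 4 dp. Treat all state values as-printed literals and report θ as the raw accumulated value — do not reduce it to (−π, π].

δ = 0.2757, a = -3.2350

a = (v'−v)/dt = (-0.161750)/0.05 = -3.2350
Δθ = θ'−θ = 0.113162;  (v·dt/L) = 16.0000·0.05/2.0 = 0.400000
tan δ = Δθ·L/(v·dt) = 0.282905  →  δ = 0.2757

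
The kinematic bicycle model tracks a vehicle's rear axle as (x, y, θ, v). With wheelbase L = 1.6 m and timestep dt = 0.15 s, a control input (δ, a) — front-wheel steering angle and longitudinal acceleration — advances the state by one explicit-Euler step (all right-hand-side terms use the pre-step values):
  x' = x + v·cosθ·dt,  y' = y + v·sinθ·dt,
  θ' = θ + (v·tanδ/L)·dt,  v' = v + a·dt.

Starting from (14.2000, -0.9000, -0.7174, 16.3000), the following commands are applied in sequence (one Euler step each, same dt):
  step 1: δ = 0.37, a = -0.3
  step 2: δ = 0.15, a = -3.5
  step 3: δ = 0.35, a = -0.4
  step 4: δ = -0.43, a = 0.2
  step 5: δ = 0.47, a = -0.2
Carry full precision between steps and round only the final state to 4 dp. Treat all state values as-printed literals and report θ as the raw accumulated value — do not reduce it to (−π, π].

after step 1 (δ=0.37, a=-0.3): (16.042350, -2.507411, -0.124697, 16.255000)
after step 2 (δ=0.15, a=-3.5): (18.461669, -2.810665, 0.105619, 15.730000)
after step 3 (δ=0.35, a=-0.4): (20.808020, -2.561919, 0.643922, 15.670000)
after step 4 (δ=-0.43, a=0.2): (22.687826, -1.150828, -0.029821, 15.700000)
after step 5 (δ=0.47, a=-0.2): (25.041779, -1.221045, 0.717842, 15.670000)

(25.0418, -1.2210, 0.7178, 15.6700)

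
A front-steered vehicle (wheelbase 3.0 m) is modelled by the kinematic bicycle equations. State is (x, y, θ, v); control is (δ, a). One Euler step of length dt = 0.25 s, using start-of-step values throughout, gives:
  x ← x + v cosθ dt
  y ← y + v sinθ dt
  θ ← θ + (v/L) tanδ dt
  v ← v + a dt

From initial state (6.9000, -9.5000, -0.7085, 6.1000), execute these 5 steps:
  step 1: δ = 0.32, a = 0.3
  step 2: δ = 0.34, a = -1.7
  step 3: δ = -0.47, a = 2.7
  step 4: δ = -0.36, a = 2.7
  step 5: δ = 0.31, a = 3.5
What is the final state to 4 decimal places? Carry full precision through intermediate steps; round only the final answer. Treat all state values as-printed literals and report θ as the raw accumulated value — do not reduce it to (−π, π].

after step 1 (δ=0.32, a=0.3): (8.057992, -10.492311, -0.540044, 6.175000)
after step 2 (δ=0.34, a=-1.7): (9.382045, -11.286066, -0.358017, 5.750000)
after step 3 (δ=-0.47, a=2.7): (10.728398, -11.789791, -0.601417, 6.425000)
after step 4 (δ=-0.36, a=2.7): (12.052807, -12.698625, -0.802949, 7.100000)
after step 5 (δ=0.31, a=3.5): (13.285701, -13.975574, -0.613422, 7.975000)

(13.2857, -13.9756, -0.6134, 7.9750)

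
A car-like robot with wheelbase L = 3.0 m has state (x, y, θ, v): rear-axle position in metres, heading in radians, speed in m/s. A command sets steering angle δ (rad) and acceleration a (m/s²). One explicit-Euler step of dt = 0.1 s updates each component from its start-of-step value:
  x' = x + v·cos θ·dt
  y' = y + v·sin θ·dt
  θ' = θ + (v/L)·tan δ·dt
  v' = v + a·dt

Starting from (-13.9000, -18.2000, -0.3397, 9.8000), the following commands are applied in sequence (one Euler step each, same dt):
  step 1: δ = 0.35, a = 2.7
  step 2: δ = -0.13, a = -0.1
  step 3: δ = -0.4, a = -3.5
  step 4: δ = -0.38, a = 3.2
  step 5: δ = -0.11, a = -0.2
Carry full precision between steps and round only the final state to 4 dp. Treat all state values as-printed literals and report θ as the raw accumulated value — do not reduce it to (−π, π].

after step 1 (δ=0.35, a=2.7): (-12.976002, -18.526540, -0.220457, 10.070000)
after step 2 (δ=-0.13, a=-0.1): (-11.993374, -18.746747, -0.264342, 10.060000)
after step 3 (δ=-0.4, a=-3.5): (-11.022318, -19.009588, -0.406118, 9.710000)
after step 4 (δ=-0.38, a=3.2): (-10.130298, -19.393178, -0.535395, 10.030000)
after step 5 (δ=-0.11, a=-0.2): (-9.267650, -19.904889, -0.572320, 10.010000)

(-9.2677, -19.9049, -0.5723, 10.0100)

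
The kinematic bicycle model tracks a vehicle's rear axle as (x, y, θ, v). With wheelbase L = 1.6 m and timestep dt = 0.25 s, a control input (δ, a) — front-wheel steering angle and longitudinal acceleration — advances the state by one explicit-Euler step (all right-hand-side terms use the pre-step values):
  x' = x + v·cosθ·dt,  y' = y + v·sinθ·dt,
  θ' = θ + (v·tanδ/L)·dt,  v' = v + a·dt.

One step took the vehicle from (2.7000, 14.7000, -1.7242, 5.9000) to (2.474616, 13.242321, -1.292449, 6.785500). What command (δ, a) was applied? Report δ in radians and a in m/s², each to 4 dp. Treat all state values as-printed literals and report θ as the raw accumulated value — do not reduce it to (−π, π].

a = (v'−v)/dt = (0.885500)/0.25 = 3.5420
Δθ = θ'−θ = 0.431751;  (v·dt/L) = 5.9000·0.25/1.6 = 0.921875
tan δ = Δθ·L/(v·dt) = 0.468340  →  δ = 0.4380

δ = 0.4380, a = 3.5420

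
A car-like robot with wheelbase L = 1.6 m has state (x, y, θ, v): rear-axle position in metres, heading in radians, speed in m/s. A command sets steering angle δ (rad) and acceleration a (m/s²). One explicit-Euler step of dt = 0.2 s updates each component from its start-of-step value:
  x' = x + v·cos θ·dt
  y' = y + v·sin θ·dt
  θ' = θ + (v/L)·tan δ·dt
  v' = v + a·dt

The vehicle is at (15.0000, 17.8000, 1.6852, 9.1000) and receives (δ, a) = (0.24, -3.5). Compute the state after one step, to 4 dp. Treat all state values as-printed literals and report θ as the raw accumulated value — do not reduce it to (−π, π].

x' = 15.0000 + 9.1000·cos(1.6852)·0.2 = 14.7922
y' = 17.8000 + 9.1000·sin(1.6852)·0.2 = 19.6081
θ' = 1.6852 + (9.1000/1.6)·tan(0.24)·0.2 = 1.9636
v' = 9.1000 − 3.5000·0.2 = 8.4000

(14.7922, 19.6081, 1.9636, 8.4000)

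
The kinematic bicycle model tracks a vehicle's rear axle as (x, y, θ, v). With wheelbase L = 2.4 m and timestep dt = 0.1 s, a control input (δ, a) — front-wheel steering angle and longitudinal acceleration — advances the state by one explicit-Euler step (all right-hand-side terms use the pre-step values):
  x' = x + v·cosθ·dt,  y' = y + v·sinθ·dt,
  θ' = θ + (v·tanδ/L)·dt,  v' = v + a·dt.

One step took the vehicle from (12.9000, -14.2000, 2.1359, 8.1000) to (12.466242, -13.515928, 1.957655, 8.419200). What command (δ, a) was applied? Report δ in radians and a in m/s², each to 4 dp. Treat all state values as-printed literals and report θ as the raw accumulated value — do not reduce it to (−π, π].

δ = -0.4859, a = 3.1920

a = (v'−v)/dt = (0.319200)/0.1 = 3.1920
Δθ = θ'−θ = -0.178245;  (v·dt/L) = 8.1000·0.1/2.4 = 0.337500
tan δ = Δθ·L/(v·dt) = -0.528133  →  δ = -0.4859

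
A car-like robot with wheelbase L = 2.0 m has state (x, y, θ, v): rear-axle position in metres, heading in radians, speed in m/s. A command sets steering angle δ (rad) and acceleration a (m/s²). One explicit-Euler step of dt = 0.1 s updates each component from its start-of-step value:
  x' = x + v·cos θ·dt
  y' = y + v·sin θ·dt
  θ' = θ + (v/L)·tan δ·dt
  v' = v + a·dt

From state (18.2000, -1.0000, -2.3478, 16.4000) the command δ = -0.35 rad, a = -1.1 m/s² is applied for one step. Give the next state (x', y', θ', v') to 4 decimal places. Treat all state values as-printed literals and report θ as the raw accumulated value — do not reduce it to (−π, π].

x' = 18.2000 + 16.4000·cos(-2.3478)·0.1 = 17.0501
y' = -1.0000 + 16.4000·sin(-2.3478)·0.1 = -2.1693
θ' = -2.3478 + (16.4000/2.0)·tan(-0.35)·0.1 = -2.6471
v' = 16.4000 − 1.1000·0.1 = 16.2900

(17.0501, -2.1693, -2.6471, 16.2900)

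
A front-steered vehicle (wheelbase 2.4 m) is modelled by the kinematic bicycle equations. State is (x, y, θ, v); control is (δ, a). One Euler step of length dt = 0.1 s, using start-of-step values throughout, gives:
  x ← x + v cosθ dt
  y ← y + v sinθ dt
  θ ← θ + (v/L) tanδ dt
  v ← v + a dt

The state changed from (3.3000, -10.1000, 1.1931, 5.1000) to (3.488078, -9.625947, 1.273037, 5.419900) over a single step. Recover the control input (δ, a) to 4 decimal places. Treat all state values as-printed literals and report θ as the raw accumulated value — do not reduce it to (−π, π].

a = (v'−v)/dt = (0.319900)/0.1 = 3.1990
Δθ = θ'−θ = 0.079937;  (v·dt/L) = 5.1000·0.1/2.4 = 0.212500
tan δ = Δθ·L/(v·dt) = 0.376174  →  δ = 0.3598

δ = 0.3598, a = 3.1990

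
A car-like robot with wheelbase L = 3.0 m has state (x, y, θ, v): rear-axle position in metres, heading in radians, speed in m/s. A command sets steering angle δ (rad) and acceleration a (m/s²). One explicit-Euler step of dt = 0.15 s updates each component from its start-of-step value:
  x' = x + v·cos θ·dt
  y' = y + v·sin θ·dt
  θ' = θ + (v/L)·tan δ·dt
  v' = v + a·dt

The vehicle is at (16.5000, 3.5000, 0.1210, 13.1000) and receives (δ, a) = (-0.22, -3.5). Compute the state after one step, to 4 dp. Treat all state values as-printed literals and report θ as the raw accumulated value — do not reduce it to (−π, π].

(18.4506, 3.7372, -0.0255, 12.5750)

x' = 16.5000 + 13.1000·cos(0.1210)·0.15 = 18.4506
y' = 3.5000 + 13.1000·sin(0.1210)·0.15 = 3.7372
θ' = 0.1210 + (13.1000/3.0)·tan(-0.22)·0.15 = -0.0255
v' = 13.1000 − 3.5000·0.15 = 12.5750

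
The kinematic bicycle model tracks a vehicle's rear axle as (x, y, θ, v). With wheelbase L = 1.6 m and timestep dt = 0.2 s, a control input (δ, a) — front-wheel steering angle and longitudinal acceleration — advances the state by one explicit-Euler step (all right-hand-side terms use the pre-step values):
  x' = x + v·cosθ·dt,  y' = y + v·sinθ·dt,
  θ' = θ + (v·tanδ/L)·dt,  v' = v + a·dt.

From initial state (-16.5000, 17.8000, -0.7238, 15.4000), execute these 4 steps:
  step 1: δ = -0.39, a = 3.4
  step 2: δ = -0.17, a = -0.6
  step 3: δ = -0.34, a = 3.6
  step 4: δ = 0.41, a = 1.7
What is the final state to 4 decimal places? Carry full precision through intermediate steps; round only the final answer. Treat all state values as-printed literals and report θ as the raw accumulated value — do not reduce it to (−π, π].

(-17.7219, 7.6736, -1.6596, 17.0200)

after step 1 (δ=-0.39, a=3.4): (-14.192172, 15.760311, -1.515081, 16.080000)
after step 2 (δ=-0.17, a=-0.6): (-14.013084, 12.549301, -1.860111, 15.960000)
after step 3 (δ=-0.34, a=3.6): (-14.923747, 9.489962, -2.565816, 16.680000)
after step 4 (δ=0.41, a=1.7): (-17.721882, 7.673555, -1.659610, 17.020000)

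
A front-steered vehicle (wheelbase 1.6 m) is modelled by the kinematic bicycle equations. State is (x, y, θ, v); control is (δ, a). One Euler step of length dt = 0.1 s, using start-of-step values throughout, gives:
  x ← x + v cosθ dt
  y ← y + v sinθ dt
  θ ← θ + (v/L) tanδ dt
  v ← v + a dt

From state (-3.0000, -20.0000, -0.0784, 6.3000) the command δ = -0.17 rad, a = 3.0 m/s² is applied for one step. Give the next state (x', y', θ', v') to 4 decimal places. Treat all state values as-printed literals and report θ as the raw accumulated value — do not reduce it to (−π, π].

x' = -3.0000 + 6.3000·cos(-0.0784)·0.1 = -2.3719
y' = -20.0000 + 6.3000·sin(-0.0784)·0.1 = -20.0493
θ' = -0.0784 + (6.3000/1.6)·tan(-0.17)·0.1 = -0.1460
v' = 6.3000 + 3.0000·0.1 = 6.6000

(-2.3719, -20.0493, -0.1460, 6.6000)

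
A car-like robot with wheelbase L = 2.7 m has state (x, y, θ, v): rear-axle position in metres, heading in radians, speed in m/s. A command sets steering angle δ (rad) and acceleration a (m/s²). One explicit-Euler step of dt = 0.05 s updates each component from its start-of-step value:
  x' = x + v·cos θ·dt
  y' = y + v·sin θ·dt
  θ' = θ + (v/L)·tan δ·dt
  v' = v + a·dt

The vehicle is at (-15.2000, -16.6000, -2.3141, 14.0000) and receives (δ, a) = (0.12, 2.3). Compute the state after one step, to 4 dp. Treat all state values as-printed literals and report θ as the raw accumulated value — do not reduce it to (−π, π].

(-15.6737, -17.1154, -2.2828, 14.1150)

x' = -15.2000 + 14.0000·cos(-2.3141)·0.05 = -15.6737
y' = -16.6000 + 14.0000·sin(-2.3141)·0.05 = -17.1154
θ' = -2.3141 + (14.0000/2.7)·tan(0.12)·0.05 = -2.2828
v' = 14.0000 + 2.3000·0.05 = 14.1150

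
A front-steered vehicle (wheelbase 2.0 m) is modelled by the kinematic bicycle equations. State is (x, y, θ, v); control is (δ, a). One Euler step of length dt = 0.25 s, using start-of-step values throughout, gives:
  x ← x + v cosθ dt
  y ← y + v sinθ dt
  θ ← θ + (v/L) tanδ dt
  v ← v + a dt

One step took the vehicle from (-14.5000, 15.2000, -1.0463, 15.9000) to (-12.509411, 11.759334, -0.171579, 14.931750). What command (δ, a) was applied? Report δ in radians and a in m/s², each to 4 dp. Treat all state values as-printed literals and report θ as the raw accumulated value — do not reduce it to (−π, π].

δ = 0.4146, a = -3.8730

a = (v'−v)/dt = (-0.968250)/0.25 = -3.8730
Δθ = θ'−θ = 0.874721;  (v·dt/L) = 15.9000·0.25/2.0 = 1.987500
tan δ = Δθ·L/(v·dt) = 0.440111  →  δ = 0.4146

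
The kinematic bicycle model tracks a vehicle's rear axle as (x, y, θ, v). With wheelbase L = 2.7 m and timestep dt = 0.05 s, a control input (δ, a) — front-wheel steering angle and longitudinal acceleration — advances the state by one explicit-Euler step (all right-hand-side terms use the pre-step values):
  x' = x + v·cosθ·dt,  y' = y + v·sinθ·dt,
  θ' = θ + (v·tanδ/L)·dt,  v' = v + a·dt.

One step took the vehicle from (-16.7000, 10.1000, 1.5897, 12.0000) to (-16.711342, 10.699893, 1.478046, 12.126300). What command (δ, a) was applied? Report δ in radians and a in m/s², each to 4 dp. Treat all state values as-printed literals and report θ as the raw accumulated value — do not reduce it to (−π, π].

a = (v'−v)/dt = (0.126300)/0.05 = 2.5260
Δθ = θ'−θ = -0.111654;  (v·dt/L) = 12.0000·0.05/2.7 = 0.222222
tan δ = Δθ·L/(v·dt) = -0.502443  →  δ = -0.4656

δ = -0.4656, a = 2.5260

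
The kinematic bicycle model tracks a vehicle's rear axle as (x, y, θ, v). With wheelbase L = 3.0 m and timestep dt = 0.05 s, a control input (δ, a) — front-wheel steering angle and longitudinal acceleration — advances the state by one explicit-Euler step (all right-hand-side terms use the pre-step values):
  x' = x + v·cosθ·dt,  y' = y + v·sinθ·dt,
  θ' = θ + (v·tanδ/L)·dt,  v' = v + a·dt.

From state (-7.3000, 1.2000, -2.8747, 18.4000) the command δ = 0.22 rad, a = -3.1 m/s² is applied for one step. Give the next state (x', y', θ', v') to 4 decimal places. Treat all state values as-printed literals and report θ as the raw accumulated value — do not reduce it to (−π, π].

x' = -7.3000 + 18.4000·cos(-2.8747)·0.05 = -8.1874
y' = 1.2000 + 18.4000·sin(-2.8747)·0.05 = 0.9574
θ' = -2.8747 + (18.4000/3.0)·tan(0.22)·0.05 = -2.8061
v' = 18.4000 − 3.1000·0.05 = 18.2450

(-8.1874, 0.9574, -2.8061, 18.2450)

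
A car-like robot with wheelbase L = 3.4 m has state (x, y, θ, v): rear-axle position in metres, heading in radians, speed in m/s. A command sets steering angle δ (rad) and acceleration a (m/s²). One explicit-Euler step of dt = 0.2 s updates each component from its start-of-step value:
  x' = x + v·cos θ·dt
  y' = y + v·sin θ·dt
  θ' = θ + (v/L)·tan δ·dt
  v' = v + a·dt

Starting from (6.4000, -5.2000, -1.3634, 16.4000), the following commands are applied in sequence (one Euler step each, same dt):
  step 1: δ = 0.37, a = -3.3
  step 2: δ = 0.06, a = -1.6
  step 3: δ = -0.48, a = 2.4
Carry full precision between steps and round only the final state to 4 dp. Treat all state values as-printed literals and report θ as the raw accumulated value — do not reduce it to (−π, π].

(10.6395, -13.5190, -1.4058, 15.9000)

after step 1 (δ=0.37, a=-3.3): (7.075394, -8.409711, -0.989226, 15.740000)
after step 2 (δ=0.06, a=-1.6): (8.804706, -11.040183, -0.933606, 15.420000)
after step 3 (δ=-0.48, a=2.4): (10.639498, -13.519012, -1.405831, 15.900000)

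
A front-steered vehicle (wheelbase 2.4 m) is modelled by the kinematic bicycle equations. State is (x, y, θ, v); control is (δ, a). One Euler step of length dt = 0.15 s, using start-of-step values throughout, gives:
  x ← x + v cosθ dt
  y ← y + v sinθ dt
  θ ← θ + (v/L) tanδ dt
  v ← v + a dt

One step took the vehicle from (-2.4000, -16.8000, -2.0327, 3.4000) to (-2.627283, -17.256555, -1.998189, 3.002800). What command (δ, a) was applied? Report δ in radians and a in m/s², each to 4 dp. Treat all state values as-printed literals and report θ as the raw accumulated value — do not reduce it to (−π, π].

δ = 0.1610, a = -2.6480

a = (v'−v)/dt = (-0.397200)/0.15 = -2.6480
Δθ = θ'−θ = 0.034511;  (v·dt/L) = 3.4000·0.15/2.4 = 0.212500
tan δ = Δθ·L/(v·dt) = 0.162405  →  δ = 0.1610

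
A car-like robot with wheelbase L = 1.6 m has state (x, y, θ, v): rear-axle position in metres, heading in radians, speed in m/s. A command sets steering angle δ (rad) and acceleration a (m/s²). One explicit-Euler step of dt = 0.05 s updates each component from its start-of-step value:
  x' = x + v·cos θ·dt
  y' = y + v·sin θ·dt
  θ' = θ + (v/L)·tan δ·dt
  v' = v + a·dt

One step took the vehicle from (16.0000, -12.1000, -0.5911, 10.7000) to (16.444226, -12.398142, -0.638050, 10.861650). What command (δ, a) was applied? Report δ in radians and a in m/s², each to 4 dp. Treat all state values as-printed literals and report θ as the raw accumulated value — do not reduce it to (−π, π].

a = (v'−v)/dt = (0.161650)/0.05 = 3.2330
Δθ = θ'−θ = -0.046950;  (v·dt/L) = 10.7000·0.05/1.6 = 0.334375
tan δ = Δθ·L/(v·dt) = -0.140411  →  δ = -0.1395

δ = -0.1395, a = 3.2330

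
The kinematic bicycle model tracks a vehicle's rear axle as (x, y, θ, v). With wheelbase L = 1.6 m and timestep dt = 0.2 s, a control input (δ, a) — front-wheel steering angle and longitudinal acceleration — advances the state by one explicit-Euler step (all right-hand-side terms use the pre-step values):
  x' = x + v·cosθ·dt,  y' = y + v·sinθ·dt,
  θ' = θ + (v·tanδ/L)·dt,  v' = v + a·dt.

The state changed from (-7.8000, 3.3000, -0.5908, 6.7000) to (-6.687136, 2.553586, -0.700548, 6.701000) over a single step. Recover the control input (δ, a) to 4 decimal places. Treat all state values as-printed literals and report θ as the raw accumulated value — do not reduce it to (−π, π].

δ = -0.1303, a = 0.0050

a = (v'−v)/dt = (0.001000)/0.2 = 0.0050
Δθ = θ'−θ = -0.109748;  (v·dt/L) = 6.7000·0.2/1.6 = 0.837500
tan δ = Δθ·L/(v·dt) = -0.131042  →  δ = -0.1303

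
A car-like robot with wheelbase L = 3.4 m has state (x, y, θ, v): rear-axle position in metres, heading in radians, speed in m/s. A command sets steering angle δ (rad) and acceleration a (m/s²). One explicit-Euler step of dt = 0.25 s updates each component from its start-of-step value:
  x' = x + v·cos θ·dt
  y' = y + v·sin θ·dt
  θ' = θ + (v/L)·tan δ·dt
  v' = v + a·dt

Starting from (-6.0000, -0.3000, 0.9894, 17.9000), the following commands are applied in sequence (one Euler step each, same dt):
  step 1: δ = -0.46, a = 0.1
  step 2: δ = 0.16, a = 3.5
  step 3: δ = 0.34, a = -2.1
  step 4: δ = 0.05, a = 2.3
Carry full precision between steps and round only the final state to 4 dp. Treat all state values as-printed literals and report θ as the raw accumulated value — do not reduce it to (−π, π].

after step 1 (δ=-0.46, a=0.1): (-3.542369, 3.439742, 0.337302, 17.925000)
after step 2 (δ=0.16, a=3.5): (0.686367, 4.922778, 0.550002, 18.800000)
after step 3 (δ=0.34, a=-2.1): (4.693227, 7.379418, 1.038992, 18.275000)
after step 4 (δ=0.05, a=2.3): (7.009992, 11.317193, 1.106235, 18.850000)

(7.0100, 11.3172, 1.1062, 18.8500)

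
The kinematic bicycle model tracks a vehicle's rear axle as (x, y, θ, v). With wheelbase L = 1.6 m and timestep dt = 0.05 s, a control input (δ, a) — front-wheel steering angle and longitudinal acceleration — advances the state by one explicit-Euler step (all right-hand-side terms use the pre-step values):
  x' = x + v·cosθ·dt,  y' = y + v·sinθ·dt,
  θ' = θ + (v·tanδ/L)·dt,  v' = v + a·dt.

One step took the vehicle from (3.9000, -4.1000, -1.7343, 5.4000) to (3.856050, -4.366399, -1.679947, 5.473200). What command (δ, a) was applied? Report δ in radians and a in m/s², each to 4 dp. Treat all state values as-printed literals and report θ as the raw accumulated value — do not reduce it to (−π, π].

a = (v'−v)/dt = (0.073200)/0.05 = 1.4640
Δθ = θ'−θ = 0.054353;  (v·dt/L) = 5.4000·0.05/1.6 = 0.168750
tan δ = Δθ·L/(v·dt) = 0.322092  →  δ = 0.3116

δ = 0.3116, a = 1.4640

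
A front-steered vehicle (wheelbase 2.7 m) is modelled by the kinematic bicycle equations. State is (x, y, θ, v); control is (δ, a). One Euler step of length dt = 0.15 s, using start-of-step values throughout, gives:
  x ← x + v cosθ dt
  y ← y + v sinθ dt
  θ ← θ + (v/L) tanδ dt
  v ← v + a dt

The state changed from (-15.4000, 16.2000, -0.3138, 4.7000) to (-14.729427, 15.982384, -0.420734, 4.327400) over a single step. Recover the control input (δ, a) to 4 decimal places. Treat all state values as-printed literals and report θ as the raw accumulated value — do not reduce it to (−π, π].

a = (v'−v)/dt = (-0.372600)/0.15 = -2.4840
Δθ = θ'−θ = -0.106934;  (v·dt/L) = 4.7000·0.15/2.7 = 0.261111
tan δ = Δθ·L/(v·dt) = -0.409534  →  δ = -0.3887

δ = -0.3887, a = -2.4840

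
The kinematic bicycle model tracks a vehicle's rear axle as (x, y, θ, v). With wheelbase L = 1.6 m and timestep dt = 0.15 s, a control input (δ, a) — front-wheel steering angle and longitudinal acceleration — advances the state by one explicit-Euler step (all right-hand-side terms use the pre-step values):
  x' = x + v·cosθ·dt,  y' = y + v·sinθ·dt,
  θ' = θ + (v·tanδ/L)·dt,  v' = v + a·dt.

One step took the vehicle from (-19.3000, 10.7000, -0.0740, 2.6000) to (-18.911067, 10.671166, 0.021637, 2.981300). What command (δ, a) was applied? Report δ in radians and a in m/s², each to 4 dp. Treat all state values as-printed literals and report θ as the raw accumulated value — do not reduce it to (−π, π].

δ = 0.3739, a = 2.5420

a = (v'−v)/dt = (0.381300)/0.15 = 2.5420
Δθ = θ'−θ = 0.095637;  (v·dt/L) = 2.6000·0.15/1.6 = 0.243750
tan δ = Δθ·L/(v·dt) = 0.392357  →  δ = 0.3739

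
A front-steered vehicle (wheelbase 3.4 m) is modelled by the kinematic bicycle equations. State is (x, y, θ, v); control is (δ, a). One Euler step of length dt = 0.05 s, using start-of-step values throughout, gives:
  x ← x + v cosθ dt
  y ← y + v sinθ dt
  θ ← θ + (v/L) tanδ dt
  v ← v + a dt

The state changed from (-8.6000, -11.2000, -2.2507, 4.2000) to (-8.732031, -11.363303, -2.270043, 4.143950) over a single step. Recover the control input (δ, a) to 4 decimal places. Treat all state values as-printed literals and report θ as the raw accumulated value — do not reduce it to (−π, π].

δ = -0.3035, a = -1.1210

a = (v'−v)/dt = (-0.056050)/0.05 = -1.1210
Δθ = θ'−θ = -0.019343;  (v·dt/L) = 4.2000·0.05/3.4 = 0.061765
tan δ = Δθ·L/(v·dt) = -0.313172  →  δ = -0.3035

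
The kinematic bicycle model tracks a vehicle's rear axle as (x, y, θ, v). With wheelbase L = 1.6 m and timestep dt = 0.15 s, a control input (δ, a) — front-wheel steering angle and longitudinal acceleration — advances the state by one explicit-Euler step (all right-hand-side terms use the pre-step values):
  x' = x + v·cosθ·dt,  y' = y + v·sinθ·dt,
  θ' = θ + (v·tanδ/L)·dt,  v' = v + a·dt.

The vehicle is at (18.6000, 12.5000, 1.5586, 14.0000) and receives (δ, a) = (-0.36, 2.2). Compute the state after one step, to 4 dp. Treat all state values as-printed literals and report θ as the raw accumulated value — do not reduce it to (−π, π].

x' = 18.6000 + 14.0000·cos(1.5586)·0.15 = 18.6256
y' = 12.5000 + 14.0000·sin(1.5586)·0.15 = 14.5998
θ' = 1.5586 + (14.0000/1.6)·tan(-0.36)·0.15 = 1.0646
v' = 14.0000 + 2.2000·0.15 = 14.3300

(18.6256, 14.5998, 1.0646, 14.3300)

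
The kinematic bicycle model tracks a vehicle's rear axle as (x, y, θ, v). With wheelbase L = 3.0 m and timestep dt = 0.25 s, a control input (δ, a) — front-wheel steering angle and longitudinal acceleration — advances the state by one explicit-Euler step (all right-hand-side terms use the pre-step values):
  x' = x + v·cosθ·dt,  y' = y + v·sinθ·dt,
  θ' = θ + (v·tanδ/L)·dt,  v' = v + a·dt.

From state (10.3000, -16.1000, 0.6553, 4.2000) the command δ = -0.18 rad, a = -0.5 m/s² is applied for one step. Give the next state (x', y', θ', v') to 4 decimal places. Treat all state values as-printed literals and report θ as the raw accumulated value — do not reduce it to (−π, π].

(11.1325, -15.4601, 0.5916, 4.0750)

x' = 10.3000 + 4.2000·cos(0.6553)·0.25 = 11.1325
y' = -16.1000 + 4.2000·sin(0.6553)·0.25 = -15.4601
θ' = 0.6553 + (4.2000/3.0)·tan(-0.18)·0.25 = 0.5916
v' = 4.2000 − 0.5000·0.25 = 4.0750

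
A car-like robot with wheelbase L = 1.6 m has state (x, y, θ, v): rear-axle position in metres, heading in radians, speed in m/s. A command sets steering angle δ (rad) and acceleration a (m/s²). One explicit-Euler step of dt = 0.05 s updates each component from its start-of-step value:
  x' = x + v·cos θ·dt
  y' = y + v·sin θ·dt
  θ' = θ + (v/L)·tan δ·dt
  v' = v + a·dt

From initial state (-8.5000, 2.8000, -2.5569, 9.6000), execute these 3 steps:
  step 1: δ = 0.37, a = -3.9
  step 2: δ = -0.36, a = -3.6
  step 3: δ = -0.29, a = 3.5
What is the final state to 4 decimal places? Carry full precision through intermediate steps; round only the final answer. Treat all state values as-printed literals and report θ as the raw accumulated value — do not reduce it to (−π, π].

(-9.6428, 1.9750, -2.6372, 9.4000)

after step 1 (δ=0.37, a=-3.9): (-8.900263, 2.535067, -2.440541, 9.405000)
after step 2 (δ=-0.36, a=-3.6): (-9.259612, 2.231746, -2.551168, 9.225000)
after step 3 (δ=-0.29, a=3.5): (-9.642774, 1.974962, -2.637195, 9.400000)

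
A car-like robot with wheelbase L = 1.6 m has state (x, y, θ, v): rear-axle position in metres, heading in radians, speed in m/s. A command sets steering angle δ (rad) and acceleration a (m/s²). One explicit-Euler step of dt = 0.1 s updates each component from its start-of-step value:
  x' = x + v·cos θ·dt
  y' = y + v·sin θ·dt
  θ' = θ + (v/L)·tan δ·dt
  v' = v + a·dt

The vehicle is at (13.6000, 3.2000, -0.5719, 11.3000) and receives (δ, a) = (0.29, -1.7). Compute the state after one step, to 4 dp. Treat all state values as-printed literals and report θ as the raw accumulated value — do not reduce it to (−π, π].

x' = 13.6000 + 11.3000·cos(-0.5719)·0.1 = 14.5502
y' = 3.2000 + 11.3000·sin(-0.5719)·0.1 = 2.5884
θ' = -0.5719 + (11.3000/1.6)·tan(0.29)·0.1 = -0.3611
v' = 11.3000 − 1.7000·0.1 = 11.1300

(14.5502, 2.5884, -0.3611, 11.1300)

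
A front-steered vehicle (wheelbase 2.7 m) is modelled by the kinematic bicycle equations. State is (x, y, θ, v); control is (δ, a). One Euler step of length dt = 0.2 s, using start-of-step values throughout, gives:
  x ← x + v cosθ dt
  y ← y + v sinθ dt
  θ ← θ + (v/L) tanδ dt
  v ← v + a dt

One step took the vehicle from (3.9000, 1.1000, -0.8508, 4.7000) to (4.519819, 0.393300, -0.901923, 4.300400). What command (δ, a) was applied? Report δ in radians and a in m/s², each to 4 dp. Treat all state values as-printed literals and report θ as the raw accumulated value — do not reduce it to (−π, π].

δ = -0.1458, a = -1.9980

a = (v'−v)/dt = (-0.399600)/0.2 = -1.9980
Δθ = θ'−θ = -0.051123;  (v·dt/L) = 4.7000·0.2/2.7 = 0.348148
tan δ = Δθ·L/(v·dt) = -0.146843  →  δ = -0.1458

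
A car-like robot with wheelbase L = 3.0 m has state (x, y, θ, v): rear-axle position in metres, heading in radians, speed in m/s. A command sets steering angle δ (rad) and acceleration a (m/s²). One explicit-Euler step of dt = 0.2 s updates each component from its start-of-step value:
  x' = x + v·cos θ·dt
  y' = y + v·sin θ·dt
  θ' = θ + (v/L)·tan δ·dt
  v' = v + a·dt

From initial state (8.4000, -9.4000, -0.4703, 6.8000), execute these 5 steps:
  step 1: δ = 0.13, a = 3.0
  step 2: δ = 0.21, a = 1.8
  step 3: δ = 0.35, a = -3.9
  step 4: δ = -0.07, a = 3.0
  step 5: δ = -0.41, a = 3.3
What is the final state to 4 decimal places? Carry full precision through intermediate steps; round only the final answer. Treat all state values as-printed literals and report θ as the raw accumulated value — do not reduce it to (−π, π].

(15.3345, -11.4641, -0.3693, 8.2400)

after step 1 (δ=0.13, a=3.0): (9.612348, -10.016289, -0.411032, 7.400000)
after step 2 (δ=0.21, a=1.8): (10.969077, -10.607632, -0.305882, 7.760000)
after step 3 (δ=0.35, a=-3.9): (12.449036, -11.074993, -0.117041, 6.980000)
after step 4 (δ=-0.07, a=3.0): (13.835485, -11.238009, -0.149667, 7.580000)
after step 5 (δ=-0.41, a=3.3): (15.334537, -11.464058, -0.369301, 8.240000)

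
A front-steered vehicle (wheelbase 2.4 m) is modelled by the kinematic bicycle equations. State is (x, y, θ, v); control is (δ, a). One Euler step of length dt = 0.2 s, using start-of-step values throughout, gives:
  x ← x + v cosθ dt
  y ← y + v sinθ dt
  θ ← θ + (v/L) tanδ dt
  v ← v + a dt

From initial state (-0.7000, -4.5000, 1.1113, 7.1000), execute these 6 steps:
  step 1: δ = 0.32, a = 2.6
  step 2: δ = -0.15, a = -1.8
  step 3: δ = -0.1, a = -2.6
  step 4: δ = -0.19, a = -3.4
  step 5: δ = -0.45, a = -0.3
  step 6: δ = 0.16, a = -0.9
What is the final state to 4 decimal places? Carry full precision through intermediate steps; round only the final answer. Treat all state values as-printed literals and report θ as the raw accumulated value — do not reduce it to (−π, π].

after step 1 (δ=0.32, a=2.6): (-0.070235, -3.227288, 1.307372, 7.620000)
after step 2 (δ=-0.15, a=-1.8): (0.326597, -1.755860, 1.211401, 7.260000)
after step 3 (δ=-0.1, a=-2.6): (0.837277, -0.396629, 1.150699, 6.740000)
after step 4 (δ=-0.19, a=-3.4): (1.387058, 0.834162, 1.042679, 6.060000)
after step 5 (δ=-0.45, a=-0.3): (1.997795, 1.881035, 0.798736, 6.000000)
after step 6 (δ=0.16, a=-0.9): (2.834930, 2.740806, 0.879426, 5.820000)

(2.8349, 2.7408, 0.8794, 5.8200)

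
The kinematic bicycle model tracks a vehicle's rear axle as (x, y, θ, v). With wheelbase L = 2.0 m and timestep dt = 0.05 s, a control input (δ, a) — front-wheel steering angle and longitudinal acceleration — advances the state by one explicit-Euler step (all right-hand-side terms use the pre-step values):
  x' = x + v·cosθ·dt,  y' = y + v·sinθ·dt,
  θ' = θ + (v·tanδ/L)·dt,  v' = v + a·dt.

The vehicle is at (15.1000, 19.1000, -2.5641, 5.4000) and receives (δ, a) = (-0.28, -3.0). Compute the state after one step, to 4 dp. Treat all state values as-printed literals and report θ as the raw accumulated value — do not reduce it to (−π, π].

(14.8738, 18.9526, -2.6029, 5.2500)

x' = 15.1000 + 5.4000·cos(-2.5641)·0.05 = 14.8738
y' = 19.1000 + 5.4000·sin(-2.5641)·0.05 = 18.9526
θ' = -2.5641 + (5.4000/2.0)·tan(-0.28)·0.05 = -2.6029
v' = 5.4000 − 3.0000·0.05 = 5.2500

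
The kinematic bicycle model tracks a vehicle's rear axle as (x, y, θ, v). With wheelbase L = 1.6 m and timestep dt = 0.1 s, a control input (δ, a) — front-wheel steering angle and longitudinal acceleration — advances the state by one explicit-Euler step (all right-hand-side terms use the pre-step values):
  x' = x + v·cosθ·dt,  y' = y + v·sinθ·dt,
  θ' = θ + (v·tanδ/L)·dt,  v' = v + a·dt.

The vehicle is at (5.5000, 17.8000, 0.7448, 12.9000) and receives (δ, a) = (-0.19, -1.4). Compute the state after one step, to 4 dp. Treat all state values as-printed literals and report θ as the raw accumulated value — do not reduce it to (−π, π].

x' = 5.5000 + 12.9000·cos(0.7448)·0.1 = 6.4484
y' = 17.8000 + 12.9000·sin(0.7448)·0.1 = 18.6744
θ' = 0.7448 + (12.9000/1.6)·tan(-0.19)·0.1 = 0.5897
v' = 12.9000 − 1.4000·0.1 = 12.7600

(6.4484, 18.6744, 0.5897, 12.7600)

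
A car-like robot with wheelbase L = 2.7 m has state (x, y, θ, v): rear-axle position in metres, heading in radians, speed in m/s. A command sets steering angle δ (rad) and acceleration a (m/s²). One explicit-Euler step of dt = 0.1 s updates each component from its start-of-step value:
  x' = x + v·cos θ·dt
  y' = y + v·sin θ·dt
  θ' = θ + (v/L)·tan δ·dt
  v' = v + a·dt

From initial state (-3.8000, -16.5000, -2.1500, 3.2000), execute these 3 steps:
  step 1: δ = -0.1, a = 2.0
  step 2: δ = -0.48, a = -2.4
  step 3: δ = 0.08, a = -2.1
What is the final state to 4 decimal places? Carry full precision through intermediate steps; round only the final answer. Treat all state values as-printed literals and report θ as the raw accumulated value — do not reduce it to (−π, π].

(-4.3575, -17.3004, -2.2181, 2.9500)

after step 1 (δ=-0.1, a=2.0): (-3.975154, -16.767808, -2.161892, 3.400000)
after step 2 (δ=-0.48, a=-2.4): (-4.164627, -17.050120, -2.227450, 3.160000)
after step 3 (δ=0.08, a=-2.1): (-4.357535, -17.300405, -2.218067, 2.950000)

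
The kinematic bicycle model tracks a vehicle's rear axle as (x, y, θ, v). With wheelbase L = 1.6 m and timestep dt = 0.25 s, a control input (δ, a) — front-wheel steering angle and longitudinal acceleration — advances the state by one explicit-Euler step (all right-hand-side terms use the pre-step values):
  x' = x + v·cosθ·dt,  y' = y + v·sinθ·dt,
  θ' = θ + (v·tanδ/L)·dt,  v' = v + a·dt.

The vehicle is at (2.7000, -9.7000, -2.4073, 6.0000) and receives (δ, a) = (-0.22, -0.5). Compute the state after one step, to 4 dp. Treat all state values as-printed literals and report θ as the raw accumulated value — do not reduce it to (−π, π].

x' = 2.7000 + 6.0000·cos(-2.4073)·0.25 = 1.5865
y' = -9.7000 + 6.0000·sin(-2.4073)·0.25 = -10.7051
θ' = -2.4073 + (6.0000/1.6)·tan(-0.22)·0.25 = -2.6169
v' = 6.0000 − 0.5000·0.25 = 5.8750

(1.5865, -10.7051, -2.6169, 5.8750)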